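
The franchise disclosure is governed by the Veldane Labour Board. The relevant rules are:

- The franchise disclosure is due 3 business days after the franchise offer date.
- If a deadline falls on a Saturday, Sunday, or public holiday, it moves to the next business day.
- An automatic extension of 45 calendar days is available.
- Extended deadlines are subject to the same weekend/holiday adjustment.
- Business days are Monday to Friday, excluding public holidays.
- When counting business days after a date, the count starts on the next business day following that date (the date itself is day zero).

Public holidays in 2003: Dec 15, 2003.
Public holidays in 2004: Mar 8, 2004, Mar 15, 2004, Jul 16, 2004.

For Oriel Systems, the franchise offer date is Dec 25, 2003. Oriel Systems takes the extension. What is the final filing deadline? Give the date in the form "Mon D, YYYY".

3 business days after Dec 25, 2003, excluding weekends and holidays, is Dec 30, 2003.
Dec 30, 2003 is a Tuesday and not a listed holiday, so it stands.
The 45-calendar-day extension moves the deadline from Dec 30, 2003 to Feb 13, 2004.
Feb 13, 2004 is a Friday and not a listed holiday, so it stands.
So the filing is due Feb 13, 2004.

Feb 13, 2004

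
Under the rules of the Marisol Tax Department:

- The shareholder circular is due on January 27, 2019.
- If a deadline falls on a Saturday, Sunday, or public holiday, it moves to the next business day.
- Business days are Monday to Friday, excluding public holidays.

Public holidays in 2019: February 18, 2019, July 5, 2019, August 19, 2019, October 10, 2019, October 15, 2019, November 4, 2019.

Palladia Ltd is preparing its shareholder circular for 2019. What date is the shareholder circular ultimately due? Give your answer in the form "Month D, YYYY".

January 28, 2019

The stated deadline is January 27, 2019.
January 27, 2019 is a Sunday, so it moves to the next business day, January 28, 2019 (Monday).
Final deadline: January 28, 2019.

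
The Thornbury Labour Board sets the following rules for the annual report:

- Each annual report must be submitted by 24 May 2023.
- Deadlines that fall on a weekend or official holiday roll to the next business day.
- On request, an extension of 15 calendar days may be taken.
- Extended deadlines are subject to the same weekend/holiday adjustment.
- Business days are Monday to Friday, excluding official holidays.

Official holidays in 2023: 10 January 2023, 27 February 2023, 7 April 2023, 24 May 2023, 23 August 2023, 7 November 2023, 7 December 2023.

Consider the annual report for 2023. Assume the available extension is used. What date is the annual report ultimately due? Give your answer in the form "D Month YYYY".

The statutory due date is 24 May 2023.
24 May 2023 falls on a listed holiday. Rolling to the next business day gives 25 May 2023, a Thursday.
The 15-calendar-day extension moves the deadline from 25 May 2023 to 9 June 2023.
9 June 2023 is a Friday and not a listed holiday, so it stands.
The final due date is 9 June 2023.

9 June 2023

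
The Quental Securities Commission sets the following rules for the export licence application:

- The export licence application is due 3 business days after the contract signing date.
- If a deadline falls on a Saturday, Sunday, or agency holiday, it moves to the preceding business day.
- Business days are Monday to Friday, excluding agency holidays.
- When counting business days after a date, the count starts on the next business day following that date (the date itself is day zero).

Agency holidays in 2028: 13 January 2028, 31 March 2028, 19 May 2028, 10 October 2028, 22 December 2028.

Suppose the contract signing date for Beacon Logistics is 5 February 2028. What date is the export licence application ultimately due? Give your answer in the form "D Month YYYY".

Starting the day after 5 February 2028 and counting 3 business days lands on 9 February 2028.
9 February 2028 falls on a Wednesday, which is a business day, so no adjustment is needed.
Final deadline: 9 February 2028.

9 February 2028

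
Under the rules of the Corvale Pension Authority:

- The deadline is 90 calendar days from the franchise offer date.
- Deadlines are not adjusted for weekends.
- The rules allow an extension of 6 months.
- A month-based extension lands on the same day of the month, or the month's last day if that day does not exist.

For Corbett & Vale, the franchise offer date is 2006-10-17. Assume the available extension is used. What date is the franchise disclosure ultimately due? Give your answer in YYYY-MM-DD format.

2007-07-15

Adding 90 calendar days to 2006-10-17 gives 2007-01-15.
No adjustment is made for weekends or holidays, so 2007-01-15 stands.
Applying the 6 months extension: 6 months after 2007-01-15 is 2007-07-15.
2007-07-15 is a Sunday; no weekend or holiday adjustment applies.
Final deadline: 2007-07-15.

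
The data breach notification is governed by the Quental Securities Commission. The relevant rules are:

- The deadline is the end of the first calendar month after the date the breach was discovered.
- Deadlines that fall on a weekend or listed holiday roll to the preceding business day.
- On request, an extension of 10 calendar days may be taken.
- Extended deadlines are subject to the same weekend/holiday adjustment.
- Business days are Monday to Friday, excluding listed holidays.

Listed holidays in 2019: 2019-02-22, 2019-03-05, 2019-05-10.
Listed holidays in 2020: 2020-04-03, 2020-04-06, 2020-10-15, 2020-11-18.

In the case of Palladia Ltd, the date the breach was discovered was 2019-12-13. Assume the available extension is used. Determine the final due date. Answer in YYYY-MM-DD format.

1 month after 2019-12-13 falls in January 2020; the last day of that month is 2020-01-31.
2020-01-31 is a Friday and not a listed holiday, so it stands.
Add the 10 calendar-day extension to 2020-01-31: 2020-02-10.
2020-02-10 falls on a Monday, which is a business day, so no adjustment is needed.
The final due date is 2020-02-10.

2020-02-10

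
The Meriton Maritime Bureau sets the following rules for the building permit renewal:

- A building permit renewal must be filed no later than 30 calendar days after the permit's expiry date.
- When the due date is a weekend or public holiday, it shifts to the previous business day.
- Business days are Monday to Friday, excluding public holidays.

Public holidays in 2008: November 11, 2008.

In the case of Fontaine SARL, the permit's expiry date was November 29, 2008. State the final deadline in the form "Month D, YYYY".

From November 29, 2008, 30 calendar days later is December 29, 2008.
Since December 29, 2008 is a Monday and not a holiday, the date is unchanged.
The final due date is December 29, 2008.

December 29, 2008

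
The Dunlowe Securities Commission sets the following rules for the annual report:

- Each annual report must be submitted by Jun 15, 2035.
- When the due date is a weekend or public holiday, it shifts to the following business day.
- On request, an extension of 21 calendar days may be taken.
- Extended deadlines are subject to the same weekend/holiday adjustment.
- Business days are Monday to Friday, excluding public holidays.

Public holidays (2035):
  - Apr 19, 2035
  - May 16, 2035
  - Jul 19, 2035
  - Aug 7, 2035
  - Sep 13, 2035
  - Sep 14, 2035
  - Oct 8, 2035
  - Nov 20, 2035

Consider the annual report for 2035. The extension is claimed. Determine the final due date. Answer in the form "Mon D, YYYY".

Start from the fixed due date, Jun 15, 2035.
Jun 15, 2035 is a Friday and not a listed holiday, so it stands.
The 21-calendar-day extension moves the deadline from Jun 15, 2035 to Jul 6, 2035.
Jul 6, 2035 (Friday) is already a business day.
The final due date is Jul 6, 2035.

Jul 6, 2035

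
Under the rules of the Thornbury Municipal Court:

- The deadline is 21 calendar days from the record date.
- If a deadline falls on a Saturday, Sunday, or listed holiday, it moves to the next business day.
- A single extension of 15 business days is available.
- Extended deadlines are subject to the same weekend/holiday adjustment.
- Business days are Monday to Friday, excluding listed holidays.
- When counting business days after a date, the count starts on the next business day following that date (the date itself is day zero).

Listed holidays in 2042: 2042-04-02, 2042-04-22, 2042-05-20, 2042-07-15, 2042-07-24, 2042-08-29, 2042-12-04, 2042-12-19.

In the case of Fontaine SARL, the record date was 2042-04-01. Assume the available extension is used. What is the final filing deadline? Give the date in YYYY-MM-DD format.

Trigger date 2042-04-01 + 21 calendar days = 2042-04-22.
2042-04-22 falls on a listed holiday. Rolling to the next business day gives 2042-04-23, a Wednesday.
The 15-business-day extension runs from 2042-04-23 to 2042-05-14.
2042-05-14 falls on a Wednesday, which is a business day, so no adjustment is needed.
So the filing is due 2042-05-14.

2042-05-14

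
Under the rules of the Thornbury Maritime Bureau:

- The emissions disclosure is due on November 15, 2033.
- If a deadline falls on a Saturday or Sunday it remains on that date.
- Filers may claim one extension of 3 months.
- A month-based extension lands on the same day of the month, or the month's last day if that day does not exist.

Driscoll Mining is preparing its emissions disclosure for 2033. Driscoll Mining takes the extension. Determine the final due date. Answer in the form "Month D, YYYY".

The stated deadline is November 15, 2033.
No adjustment is made for weekends or holidays, so November 15, 2033 stands.
Add 3 months to November 15, 2033: February 15, 2034.
February 15, 2034 is a Wednesday; no weekend or holiday adjustment applies.
Deadline: February 15, 2034.

February 15, 2034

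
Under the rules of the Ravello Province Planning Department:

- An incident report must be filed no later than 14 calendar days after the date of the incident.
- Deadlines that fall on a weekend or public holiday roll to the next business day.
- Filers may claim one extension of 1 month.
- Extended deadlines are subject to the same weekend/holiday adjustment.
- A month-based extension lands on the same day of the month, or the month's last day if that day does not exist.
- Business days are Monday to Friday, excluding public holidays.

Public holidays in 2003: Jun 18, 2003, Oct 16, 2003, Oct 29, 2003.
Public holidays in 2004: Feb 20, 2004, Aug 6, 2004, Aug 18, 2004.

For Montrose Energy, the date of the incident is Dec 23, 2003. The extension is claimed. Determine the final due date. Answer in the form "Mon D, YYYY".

Feb 6, 2004

From Dec 23, 2003, 14 calendar days later is Jan 6, 2004.
Jan 6, 2004 (Tuesday) is already a business day.
The 1 month extension carries Jan 6, 2004 to Feb 6, 2004.
Since Feb 6, 2004 is a Friday and not a holiday, the date is unchanged.
So the filing is due Feb 6, 2004.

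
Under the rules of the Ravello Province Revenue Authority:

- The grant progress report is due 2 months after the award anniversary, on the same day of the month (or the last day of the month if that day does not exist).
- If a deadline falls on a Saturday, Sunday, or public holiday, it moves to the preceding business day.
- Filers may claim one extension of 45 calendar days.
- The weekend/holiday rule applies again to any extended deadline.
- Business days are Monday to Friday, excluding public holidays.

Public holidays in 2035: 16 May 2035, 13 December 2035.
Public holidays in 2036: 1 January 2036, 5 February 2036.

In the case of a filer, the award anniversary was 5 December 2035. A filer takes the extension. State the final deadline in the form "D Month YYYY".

20 March 2036

2 months from 5 December 2035 is 5 February 2036.
5 February 2036 falls on a listed holiday. Rolling to the preceding business day gives 4 February 2036, a Monday.
With the 45-day extension, 4 February 2036 becomes 20 March 2036.
20 March 2036 falls on a Thursday, which is a business day, so no adjustment is needed.
So the filing is due 20 March 2036.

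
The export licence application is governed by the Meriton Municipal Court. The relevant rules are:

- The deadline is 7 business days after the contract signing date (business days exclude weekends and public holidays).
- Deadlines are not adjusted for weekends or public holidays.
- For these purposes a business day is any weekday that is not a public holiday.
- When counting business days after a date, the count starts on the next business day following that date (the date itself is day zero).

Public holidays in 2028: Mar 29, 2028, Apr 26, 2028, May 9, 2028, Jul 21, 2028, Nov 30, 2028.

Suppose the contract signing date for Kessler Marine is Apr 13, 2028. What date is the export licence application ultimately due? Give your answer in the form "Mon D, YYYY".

Counting 7 business days after Apr 13, 2028 (skipping weekends and listed holidays) reaches Apr 24, 2028.
No adjustment is made for weekends or holidays, so Apr 24, 2028 stands.
Final deadline: Apr 24, 2028.

Apr 24, 2028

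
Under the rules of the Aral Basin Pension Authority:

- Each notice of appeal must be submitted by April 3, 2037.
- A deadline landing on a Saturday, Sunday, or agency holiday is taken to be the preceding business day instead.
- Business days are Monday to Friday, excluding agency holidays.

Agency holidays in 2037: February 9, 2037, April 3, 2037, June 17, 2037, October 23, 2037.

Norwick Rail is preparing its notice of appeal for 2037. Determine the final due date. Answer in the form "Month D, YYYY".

April 2, 2037

The statutory due date is April 3, 2037.
Because April 3, 2037 is a listed holiday, the deadline becomes April 2, 2037 (Thursday).
Deadline: April 2, 2037.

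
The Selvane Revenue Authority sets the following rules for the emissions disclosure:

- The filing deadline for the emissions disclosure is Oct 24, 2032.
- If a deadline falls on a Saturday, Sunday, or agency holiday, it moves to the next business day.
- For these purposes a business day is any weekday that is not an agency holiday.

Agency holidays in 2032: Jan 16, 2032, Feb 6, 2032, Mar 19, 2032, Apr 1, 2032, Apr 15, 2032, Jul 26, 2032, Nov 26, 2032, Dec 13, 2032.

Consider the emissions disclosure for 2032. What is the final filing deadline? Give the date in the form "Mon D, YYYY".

Oct 25, 2032

The statutory due date is Oct 24, 2032.
Oct 24, 2032 is a Sunday; the next business day is Oct 25, 2032 (Monday).
Deadline: Oct 25, 2032.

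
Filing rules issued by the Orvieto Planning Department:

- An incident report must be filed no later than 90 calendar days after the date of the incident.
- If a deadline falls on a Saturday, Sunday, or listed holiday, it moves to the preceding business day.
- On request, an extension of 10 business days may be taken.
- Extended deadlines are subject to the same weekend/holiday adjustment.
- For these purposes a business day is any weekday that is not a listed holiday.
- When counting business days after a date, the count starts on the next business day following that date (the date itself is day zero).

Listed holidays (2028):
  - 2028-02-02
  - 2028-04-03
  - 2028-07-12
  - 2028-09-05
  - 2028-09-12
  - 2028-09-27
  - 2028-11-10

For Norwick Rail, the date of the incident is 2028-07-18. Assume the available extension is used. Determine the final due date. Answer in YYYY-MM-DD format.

90 calendar days after 2028-07-18 is 2028-10-16.
Since 2028-10-16 is a Monday and not a holiday, the date is unchanged.
Counting 10 further business days from 2028-10-16 reaches 2028-10-30.
2028-10-30 falls on a Monday, which is a business day, so no adjustment is needed.
Final deadline: 2028-10-30.

2028-10-30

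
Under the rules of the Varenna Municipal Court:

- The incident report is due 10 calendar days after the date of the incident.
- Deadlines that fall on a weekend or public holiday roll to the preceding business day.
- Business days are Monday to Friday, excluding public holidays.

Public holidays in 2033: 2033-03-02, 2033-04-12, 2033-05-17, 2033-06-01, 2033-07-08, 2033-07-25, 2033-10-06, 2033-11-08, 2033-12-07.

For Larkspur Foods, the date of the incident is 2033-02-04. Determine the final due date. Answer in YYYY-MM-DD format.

Trigger date 2033-02-04 + 10 calendar days = 2033-02-14.
2033-02-14 falls on a Monday, which is a business day, so no adjustment is needed.
The final due date is 2033-02-14.

2033-02-14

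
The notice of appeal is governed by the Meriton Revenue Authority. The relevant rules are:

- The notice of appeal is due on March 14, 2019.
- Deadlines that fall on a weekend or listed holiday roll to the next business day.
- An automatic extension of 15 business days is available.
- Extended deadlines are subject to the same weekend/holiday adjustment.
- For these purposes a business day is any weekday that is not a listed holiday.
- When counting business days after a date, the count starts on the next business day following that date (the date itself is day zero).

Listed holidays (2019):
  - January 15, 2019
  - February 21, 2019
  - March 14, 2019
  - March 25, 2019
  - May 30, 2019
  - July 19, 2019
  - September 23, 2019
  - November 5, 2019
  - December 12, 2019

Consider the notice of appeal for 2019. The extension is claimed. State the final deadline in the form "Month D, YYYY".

The stated deadline is March 14, 2019.
March 14, 2019 is a listed holiday; the next business day is March 15, 2019 (Friday).
Counting 15 further business days from March 15, 2019 reaches April 8, 2019.
Since April 8, 2019 is a Monday and not a holiday, the date is unchanged.
Deadline: April 8, 2019.

April 8, 2019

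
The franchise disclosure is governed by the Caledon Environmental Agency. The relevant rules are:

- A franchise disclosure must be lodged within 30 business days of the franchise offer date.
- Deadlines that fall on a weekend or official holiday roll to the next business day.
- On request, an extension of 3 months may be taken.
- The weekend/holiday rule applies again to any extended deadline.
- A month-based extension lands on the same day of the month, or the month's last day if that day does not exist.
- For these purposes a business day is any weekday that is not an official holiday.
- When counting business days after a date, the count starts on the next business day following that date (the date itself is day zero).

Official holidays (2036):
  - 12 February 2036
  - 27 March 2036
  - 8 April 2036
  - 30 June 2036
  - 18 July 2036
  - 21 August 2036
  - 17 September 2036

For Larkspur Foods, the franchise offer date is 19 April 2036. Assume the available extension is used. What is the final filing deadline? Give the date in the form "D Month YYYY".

1 September 2036

Starting the day after 19 April 2036 and counting 30 business days lands on 30 May 2036.
30 May 2036 falls on a Friday, which is a business day, so no adjustment is needed.
Add 3 months to 30 May 2036: 30 August 2036.
Because 30 August 2036 is a Saturday, the deadline becomes 1 September 2036 (Monday).
Deadline: 1 September 2036.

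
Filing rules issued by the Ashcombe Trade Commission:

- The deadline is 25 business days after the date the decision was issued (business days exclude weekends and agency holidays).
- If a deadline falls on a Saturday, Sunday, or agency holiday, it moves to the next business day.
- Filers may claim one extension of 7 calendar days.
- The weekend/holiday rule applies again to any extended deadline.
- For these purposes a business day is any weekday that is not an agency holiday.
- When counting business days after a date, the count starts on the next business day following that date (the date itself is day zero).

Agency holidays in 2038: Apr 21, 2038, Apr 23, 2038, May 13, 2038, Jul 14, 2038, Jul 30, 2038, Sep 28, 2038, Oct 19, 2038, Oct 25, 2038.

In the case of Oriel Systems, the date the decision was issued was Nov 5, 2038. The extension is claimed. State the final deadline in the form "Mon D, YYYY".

Dec 17, 2038

25 business days after Nov 5, 2038, excluding weekends and holidays, is Dec 10, 2038.
Since Dec 10, 2038 is a Friday and not a holiday, the date is unchanged.
The 7-calendar-day extension moves the deadline from Dec 10, 2038 to Dec 17, 2038.
Dec 17, 2038 (Friday) is already a business day.
The final due date is Dec 17, 2038.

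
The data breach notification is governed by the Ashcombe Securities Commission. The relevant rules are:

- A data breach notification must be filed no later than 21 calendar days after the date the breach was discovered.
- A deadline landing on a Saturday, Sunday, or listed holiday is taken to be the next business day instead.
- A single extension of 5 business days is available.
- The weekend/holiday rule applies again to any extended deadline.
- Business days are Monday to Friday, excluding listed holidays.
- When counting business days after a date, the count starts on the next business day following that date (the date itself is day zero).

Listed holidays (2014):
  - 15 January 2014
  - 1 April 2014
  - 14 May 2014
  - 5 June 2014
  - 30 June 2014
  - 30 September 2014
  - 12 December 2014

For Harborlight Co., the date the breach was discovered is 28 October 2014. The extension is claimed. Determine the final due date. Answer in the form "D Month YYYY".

From 28 October 2014, 21 calendar days later is 18 November 2014.
18 November 2014 falls on a Tuesday, which is a business day, so no adjustment is needed.
Applying the 5-business-day extension: 5 business days after 18 November 2014 is 25 November 2014.
25 November 2014 (Tuesday) is already a business day.
So the filing is due 25 November 2014.

25 November 2014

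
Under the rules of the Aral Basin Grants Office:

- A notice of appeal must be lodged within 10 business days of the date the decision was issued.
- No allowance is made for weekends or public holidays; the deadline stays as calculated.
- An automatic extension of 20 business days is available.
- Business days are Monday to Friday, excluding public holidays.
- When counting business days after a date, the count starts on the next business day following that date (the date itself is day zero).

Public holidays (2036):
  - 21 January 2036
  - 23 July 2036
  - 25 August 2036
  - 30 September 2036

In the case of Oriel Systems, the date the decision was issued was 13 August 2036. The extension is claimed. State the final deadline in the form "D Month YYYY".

25 September 2036

10 business days after 13 August 2036, excluding weekends and holidays, is 28 August 2036.
No adjustment is made for weekends or holidays, so 28 August 2036 stands.
Applying the 20-business-day extension: 20 business days after 28 August 2036 is 25 September 2036.
25 September 2036 is a Thursday; no weekend or holiday adjustment applies.
Final deadline: 25 September 2036.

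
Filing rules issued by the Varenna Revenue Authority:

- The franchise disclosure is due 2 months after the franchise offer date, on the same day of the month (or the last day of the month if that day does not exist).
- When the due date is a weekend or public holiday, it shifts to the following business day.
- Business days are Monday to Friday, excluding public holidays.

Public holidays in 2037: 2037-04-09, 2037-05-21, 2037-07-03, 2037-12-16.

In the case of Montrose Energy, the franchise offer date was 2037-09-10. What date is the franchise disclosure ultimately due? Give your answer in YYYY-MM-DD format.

2037-11-10

Moving 2 months forward from 2037-09-10 on the corresponding day gives 2037-11-10.
Since 2037-11-10 is a Tuesday and not a holiday, the date is unchanged.
Final deadline: 2037-11-10.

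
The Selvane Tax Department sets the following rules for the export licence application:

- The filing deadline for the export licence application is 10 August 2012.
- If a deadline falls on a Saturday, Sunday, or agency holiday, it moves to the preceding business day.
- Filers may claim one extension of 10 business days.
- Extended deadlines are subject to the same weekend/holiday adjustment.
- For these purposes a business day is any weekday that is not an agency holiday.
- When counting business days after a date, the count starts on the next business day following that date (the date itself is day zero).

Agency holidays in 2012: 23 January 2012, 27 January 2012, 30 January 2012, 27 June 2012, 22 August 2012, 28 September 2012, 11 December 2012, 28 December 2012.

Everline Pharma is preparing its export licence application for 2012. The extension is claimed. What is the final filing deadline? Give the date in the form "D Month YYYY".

27 August 2012

Start from the fixed due date, 10 August 2012.
10 August 2012 (Friday) is already a business day.
Applying the 10-business-day extension: 10 business days after 10 August 2012 is 27 August 2012.
27 August 2012 is a Monday and not a listed holiday, so it stands.
The final due date is 27 August 2012.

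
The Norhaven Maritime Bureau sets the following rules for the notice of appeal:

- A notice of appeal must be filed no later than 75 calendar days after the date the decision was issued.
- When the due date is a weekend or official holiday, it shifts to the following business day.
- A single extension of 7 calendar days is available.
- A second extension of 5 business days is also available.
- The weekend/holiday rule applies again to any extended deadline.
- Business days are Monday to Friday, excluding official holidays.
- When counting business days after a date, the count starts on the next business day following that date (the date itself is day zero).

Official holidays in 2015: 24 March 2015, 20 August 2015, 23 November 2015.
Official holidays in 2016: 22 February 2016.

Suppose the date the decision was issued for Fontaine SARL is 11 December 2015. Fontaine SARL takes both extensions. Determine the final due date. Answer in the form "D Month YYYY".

9 March 2016

From 11 December 2015, 75 calendar days later is 24 February 2016.
24 February 2016 (Wednesday) is already a business day.
Applying the 7-calendar-day extension: 24 February 2016 + 7 days = 2 March 2016.
2 March 2016 (Wednesday) is already a business day.
Counting 5 further business days from 2 March 2016 reaches 9 March 2016.
9 March 2016 falls on a Wednesday, which is a business day, so no adjustment is needed.
Deadline: 9 March 2016.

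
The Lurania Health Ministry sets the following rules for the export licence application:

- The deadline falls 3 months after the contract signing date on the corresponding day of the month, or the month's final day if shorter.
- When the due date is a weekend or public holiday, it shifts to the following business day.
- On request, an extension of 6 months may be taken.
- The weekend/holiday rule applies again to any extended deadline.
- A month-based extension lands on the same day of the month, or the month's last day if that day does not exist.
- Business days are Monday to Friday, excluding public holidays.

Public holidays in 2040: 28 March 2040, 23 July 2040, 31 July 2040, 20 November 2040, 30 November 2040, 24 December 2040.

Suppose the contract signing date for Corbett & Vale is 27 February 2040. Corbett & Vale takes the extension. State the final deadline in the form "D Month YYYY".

Moving 3 months forward from 27 February 2040 on the corresponding day gives 27 May 2040.
27 May 2040 is a Sunday; the next business day is 28 May 2040 (Monday).
Add 6 months to 28 May 2040: 28 November 2040.
28 November 2040 falls on a Wednesday, which is a business day, so no adjustment is needed.
Deadline: 28 November 2040.

28 November 2040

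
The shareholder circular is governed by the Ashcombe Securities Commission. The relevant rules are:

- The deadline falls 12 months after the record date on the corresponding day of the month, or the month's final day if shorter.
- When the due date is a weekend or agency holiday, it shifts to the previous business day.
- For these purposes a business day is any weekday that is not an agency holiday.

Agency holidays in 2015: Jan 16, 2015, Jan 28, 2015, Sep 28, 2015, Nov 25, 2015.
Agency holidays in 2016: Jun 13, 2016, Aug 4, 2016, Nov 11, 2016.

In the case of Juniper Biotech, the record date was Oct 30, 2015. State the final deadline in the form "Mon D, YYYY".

Oct 28, 2016

Moving 12 months forward from Oct 30, 2015 on the corresponding day gives Oct 30, 2016.
Because Oct 30, 2016 is a Sunday, the deadline becomes Oct 28, 2016 (Friday).
The final due date is Oct 28, 2016.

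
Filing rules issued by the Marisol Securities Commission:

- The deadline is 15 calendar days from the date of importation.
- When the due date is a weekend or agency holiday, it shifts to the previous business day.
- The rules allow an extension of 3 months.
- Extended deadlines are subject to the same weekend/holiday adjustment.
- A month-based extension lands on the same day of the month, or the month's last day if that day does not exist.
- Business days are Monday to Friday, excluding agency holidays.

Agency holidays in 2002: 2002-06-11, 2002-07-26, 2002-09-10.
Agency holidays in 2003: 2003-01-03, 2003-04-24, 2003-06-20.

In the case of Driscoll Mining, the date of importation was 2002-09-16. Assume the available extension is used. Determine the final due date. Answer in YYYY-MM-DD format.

2003-01-01

From 2002-09-16, 15 calendar days later is 2002-10-01.
2002-10-01 falls on a Tuesday, which is a business day, so no adjustment is needed.
The 3 months extension carries 2002-10-01 to 2003-01-01.
2003-01-01 falls on a Wednesday, which is a business day, so no adjustment is needed.
Final deadline: 2003-01-01.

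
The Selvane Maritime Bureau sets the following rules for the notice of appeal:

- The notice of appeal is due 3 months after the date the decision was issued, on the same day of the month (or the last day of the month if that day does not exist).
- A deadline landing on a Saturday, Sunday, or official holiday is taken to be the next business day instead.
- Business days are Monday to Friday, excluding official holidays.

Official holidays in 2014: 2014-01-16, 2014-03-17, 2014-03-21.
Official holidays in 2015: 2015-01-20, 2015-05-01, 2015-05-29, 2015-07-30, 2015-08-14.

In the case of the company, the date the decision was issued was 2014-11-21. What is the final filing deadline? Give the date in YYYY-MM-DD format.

2015-02-23

Moving 3 months forward from 2014-11-21 on the corresponding day gives 2015-02-21.
2015-02-21 is a Saturday, so it moves to the next business day, 2015-02-23 (Monday).
So the filing is due 2015-02-23.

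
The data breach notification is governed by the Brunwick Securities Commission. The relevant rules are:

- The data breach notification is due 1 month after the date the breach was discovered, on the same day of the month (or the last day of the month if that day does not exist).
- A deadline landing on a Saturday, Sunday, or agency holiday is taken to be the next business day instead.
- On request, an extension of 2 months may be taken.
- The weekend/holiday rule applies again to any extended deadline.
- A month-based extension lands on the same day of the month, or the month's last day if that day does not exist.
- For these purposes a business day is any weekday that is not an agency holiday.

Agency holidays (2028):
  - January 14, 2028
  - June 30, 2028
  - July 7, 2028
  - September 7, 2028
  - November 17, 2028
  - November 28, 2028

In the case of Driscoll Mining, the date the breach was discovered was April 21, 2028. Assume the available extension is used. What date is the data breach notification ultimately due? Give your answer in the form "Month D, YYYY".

July 24, 2028

Moving 1 month forward from April 21, 2028 on the corresponding day gives May 21, 2028.
May 21, 2028 is a Sunday, so it moves to the next business day, May 22, 2028 (Monday).
Applying the 2 months extension: 2 months after May 22, 2028 is July 22, 2028.
July 22, 2028 is a Saturday; the next business day is July 24, 2028 (Monday).
So the filing is due July 24, 2028.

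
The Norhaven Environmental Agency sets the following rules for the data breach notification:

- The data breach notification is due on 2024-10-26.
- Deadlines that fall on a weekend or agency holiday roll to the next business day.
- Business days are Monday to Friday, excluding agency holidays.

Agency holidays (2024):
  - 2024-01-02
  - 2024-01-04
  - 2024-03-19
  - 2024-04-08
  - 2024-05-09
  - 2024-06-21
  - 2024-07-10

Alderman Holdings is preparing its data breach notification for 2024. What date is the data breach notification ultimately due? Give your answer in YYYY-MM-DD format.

The statutory due date is 2024-10-26.
Because 2024-10-26 is a Saturday, the deadline becomes 2024-10-28 (Monday).
Final deadline: 2024-10-28.

2024-10-28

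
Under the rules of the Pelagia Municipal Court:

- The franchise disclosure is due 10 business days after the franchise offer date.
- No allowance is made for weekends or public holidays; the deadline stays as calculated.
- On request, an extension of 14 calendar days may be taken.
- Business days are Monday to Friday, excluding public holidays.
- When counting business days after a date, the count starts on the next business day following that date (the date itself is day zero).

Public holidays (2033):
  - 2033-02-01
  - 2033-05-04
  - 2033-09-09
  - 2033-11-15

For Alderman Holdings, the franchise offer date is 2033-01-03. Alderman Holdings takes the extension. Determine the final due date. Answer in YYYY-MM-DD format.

Starting the day after 2033-01-03 and counting 10 business days lands on 2033-01-17.
2033-01-17 falls on a Monday. The rules make no weekend/holiday allowance, so it remains 2033-01-17.
Applying the 14-calendar-day extension: 2033-01-17 + 14 days = 2033-01-31.
2033-01-31 is a Monday; no weekend or holiday adjustment applies.
So the filing is due 2033-01-31.

2033-01-31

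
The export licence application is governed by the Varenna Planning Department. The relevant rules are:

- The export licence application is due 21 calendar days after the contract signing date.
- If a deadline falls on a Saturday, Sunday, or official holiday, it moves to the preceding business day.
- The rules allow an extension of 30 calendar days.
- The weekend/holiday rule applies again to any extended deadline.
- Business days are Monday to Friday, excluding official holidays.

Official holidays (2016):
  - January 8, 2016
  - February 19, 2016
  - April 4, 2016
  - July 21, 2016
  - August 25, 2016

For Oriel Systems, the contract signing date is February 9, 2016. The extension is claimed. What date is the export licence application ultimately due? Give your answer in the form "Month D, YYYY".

March 31, 2016

Trigger date February 9, 2016 + 21 calendar days = March 1, 2016.
Since March 1, 2016 is a Tuesday and not a holiday, the date is unchanged.
With the 30-day extension, March 1, 2016 becomes March 31, 2016.
March 31, 2016 falls on a Thursday, which is a business day, so no adjustment is needed.
Final deadline: March 31, 2016.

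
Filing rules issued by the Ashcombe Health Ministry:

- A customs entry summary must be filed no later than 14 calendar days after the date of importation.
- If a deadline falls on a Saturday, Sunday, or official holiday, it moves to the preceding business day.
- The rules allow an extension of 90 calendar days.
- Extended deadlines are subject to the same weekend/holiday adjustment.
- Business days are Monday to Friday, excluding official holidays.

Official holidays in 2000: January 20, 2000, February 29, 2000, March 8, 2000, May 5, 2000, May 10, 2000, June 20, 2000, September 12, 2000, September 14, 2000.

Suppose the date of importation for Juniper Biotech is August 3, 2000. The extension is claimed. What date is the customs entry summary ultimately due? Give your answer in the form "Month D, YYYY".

November 15, 2000

From August 3, 2000, 14 calendar days later is August 17, 2000.
Since August 17, 2000 is a Thursday and not a holiday, the date is unchanged.
Add the 90 calendar-day extension to August 17, 2000: November 15, 2000.
November 15, 2000 (Wednesday) is already a business day.
Final deadline: November 15, 2000.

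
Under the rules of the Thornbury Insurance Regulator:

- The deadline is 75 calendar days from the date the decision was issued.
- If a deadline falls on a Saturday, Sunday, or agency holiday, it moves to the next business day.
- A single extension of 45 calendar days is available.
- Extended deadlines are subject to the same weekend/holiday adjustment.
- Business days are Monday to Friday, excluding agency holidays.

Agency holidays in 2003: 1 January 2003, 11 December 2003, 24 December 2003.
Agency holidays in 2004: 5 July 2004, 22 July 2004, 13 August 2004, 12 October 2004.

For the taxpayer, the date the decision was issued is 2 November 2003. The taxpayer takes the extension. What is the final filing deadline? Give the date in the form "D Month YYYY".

1 March 2004

Trigger date 2 November 2003 + 75 calendar days = 16 January 2004.
16 January 2004 (Friday) is already a business day.
With the 45-day extension, 16 January 2004 becomes 1 March 2004.
1 March 2004 falls on a Monday, which is a business day, so no adjustment is needed.
The final due date is 1 March 2004.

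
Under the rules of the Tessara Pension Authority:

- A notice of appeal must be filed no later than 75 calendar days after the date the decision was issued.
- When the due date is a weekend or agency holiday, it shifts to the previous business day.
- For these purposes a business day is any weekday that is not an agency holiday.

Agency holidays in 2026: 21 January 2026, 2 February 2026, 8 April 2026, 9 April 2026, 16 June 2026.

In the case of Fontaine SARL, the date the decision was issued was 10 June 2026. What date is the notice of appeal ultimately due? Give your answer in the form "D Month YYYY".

24 August 2026

From 10 June 2026, 75 calendar days later is 24 August 2026.
Since 24 August 2026 is a Monday and not a holiday, the date is unchanged.
So the filing is due 24 August 2026.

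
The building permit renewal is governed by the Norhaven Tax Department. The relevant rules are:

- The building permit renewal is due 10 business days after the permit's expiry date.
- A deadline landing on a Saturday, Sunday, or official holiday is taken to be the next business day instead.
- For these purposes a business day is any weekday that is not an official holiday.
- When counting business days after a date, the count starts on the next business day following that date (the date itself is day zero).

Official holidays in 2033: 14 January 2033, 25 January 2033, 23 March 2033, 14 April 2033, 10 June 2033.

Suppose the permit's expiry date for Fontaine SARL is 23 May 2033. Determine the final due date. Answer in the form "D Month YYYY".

10 business days after 23 May 2033, excluding weekends and holidays, is 6 June 2033.
Since 6 June 2033 is a Monday and not a holiday, the date is unchanged.
The final due date is 6 June 2033.

6 June 2033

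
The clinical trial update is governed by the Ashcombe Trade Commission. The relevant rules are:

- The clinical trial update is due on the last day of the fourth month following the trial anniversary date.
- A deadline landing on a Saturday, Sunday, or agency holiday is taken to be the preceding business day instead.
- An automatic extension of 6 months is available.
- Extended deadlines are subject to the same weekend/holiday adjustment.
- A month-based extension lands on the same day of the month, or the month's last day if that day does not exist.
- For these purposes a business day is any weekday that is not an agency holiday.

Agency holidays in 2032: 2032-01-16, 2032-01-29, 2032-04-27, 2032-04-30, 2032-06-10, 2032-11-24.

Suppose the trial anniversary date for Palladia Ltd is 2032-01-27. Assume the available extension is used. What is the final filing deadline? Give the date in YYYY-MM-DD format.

2032-11-30

4 months after 2032-01-27 is May 2032; that month ends on 2032-05-31.
2032-05-31 (Monday) is already a business day.
Add 6 months to 2032-05-31: 2032-11-30 (day 31 does not exist in November, so the month's last day is used).
2032-11-30 falls on a Tuesday, which is a business day, so no adjustment is needed.
The final due date is 2032-11-30.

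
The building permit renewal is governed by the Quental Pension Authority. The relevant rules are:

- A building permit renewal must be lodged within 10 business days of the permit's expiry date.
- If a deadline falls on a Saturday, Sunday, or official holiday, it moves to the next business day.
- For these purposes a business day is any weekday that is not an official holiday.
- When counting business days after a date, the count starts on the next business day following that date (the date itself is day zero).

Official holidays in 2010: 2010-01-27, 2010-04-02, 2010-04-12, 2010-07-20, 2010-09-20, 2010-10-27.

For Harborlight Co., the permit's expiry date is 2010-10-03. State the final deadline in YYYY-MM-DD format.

2010-10-15

Starting the day after 2010-10-03 and counting 10 business days lands on 2010-10-15.
2010-10-15 (Friday) is already a business day.
Final deadline: 2010-10-15.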